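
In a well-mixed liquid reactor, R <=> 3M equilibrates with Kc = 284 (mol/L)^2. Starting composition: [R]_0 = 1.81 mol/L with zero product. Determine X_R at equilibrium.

X = 0.825

Let X = conversion of R; extent ξ = 1.81·X mol/L.
Concentrations: [R] = 1.81 − 1.81X; [M] = 5.43X.
Kc = [M]^3 / ([R]).
Setting equal to 284 and solving for X on (0,1) gives X = 0.825.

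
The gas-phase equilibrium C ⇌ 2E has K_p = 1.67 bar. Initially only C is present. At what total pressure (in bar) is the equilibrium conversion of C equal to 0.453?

Basis: 1 mol C initially; let X = conversion of C. Extent ξ = X.
At extent ξ: n_C = 1 − X; n_E = 2X.
n_T = Σnᵢ = 1 + X.
K_p = p_E^2 / (p_C) with p_i = (n_i/n_T)·P.
At X = 0.453: the mole-fraction product g(X) = Π y_i^ν_i = 1.033. Since K_p = g(X)·P^{1}, P = (K_p/g)^(1/1) = (1.67/1.033)^(1/1) = 1.62 bar.

P = 1.62 bar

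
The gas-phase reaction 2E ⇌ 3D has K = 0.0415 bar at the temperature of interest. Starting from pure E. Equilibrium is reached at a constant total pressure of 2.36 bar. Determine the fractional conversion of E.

Let X = conversion of E (basis 1 mol E); extent of reaction ξ = 0.5X.
At extent ξ: n_E = 1 − X; n_D = 1.5X.
Total moles n_T = 1 + 0.5X.
With p_i = (n_i/n_T)P, K = p_D^3 / (p_E^2).
Equating to 0.0415 bar and solving on 0 < X < 1: X = 0.159.

X = 0.159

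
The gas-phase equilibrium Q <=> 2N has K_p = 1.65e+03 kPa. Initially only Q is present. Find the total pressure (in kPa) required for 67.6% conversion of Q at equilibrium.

Let X = conversion of Q (basis 1 mol Q); extent of reaction ξ = X.
At extent ξ: n_Q = 1 − X; n_N = 2X.
n_T = Σnᵢ = 1 + X.
K_p = p_N^2 / (p_Q) with p_i = (n_i/n_T)·P.
At X = 0.676: the mole-fraction product g(X) = Π y_i^ν_i = 3.366. Since K_p = g(X)·P^{1}, P = (K_p/g)^(1/1) = (1.65e+03/3.366)^(1/1) = 490 kPa.

P = 490 kPa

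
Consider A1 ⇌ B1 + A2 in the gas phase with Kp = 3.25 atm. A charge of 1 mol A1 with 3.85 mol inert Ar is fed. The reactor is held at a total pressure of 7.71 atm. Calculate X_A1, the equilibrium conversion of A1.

Basis: 1 mol A1 initially; let X = conversion of A1. Extent ξ = X.
Mole table: n_A1 = 1 − X; n_B1 = X; n_A2 = X; n_I = 3.85 (inert).
Total moles n_T = 4.85 + X.
Mole fractions y_i = n_i/n_T; Kp = p_B1 p_A2 / (p_A1) with p_i = y_i·P.
Substituting and setting equal to 3.25 atm gives a polynomial in X; the root in (0,1) is X = 0.757.

X = 0.757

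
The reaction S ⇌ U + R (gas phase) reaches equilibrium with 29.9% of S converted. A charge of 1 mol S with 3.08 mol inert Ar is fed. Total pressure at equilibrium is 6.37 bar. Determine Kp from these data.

Kp = 0.186 bar

Let X = conversion of S (basis 1 mol S); extent of reaction ξ = X.
Mole table: n_S = 1 − X; n_U = X; n_R = X; n_I = 3.08 (inert).
Summing: n_T = 4.08 + X.
At X = 0.299: n_S = 0.701, n_U = 0.299, n_R = 0.299, n_T = 4.38.
p_i = (n_i/n_T)·P. Kp = p_U p_R / (p_S) = 0.186 bar.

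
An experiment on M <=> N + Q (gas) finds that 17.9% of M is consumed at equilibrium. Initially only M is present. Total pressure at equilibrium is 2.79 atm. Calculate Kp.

Basis: 1 mol M initially; let X = conversion of M. Extent ξ = X.
Mole table: n_M = 1 − X; n_N = X; n_Q = X.
n_T = Σnᵢ = 1 + X.
At X = 0.179: n_M = 0.821, n_N = 0.179, n_Q = 0.179, n_T = 1.18.
p_i = (n_i/n_T)·P. Kp = p_N p_Q / (p_M) = 0.0924 atm.

Kp = 0.0924 atm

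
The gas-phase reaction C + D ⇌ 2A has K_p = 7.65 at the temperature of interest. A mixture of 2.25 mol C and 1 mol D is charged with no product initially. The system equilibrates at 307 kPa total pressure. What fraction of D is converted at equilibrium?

X = 0.782

Let X = conversion of D (basis 1 mol D); extent of reaction ξ = X.
At extent ξ: n_C = 2.25 − X; n_D = 1 − X; n_A = 2X.
Total moles n_T = 3.25 (Δν = 0, constant).
y_i = n_i/n_T, p_i = y_i·P. K_p = p_A^2 / (p_C p_D).
This yields a degree-2 equation in X; solving on (0,1), X = 0.782.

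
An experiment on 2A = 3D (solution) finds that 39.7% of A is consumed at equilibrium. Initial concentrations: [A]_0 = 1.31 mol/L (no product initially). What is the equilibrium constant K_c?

K_c = 0.761 mol/L

Let X = conversion of A.
Concentrations: [A] = 1.31 − 1.31X; [D] = 1.97X.
At X = 0.397: [A] = 0.79, [D] = 0.78.
K_c = [D]^3 / ([A]^2) = 0.761 mol/L.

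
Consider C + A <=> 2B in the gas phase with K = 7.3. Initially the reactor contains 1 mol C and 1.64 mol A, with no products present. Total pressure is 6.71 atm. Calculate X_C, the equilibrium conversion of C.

X = 0.707

Take 1 mol C as basis and let X be its fractional conversion, so ξ = X.
Species balance: n_C = 1 − X; n_A = 1.64 − X; n_B = 2X.
Total moles n_T = 2.64 (Δν = 0, constant).
Mole fractions y_i = n_i/n_T; K = p_B^2 / (p_C p_A) with p_i = y_i·P.
Substituting and setting equal to 7.3 gives a polynomial in X; the root in (0,1) is X = 0.707.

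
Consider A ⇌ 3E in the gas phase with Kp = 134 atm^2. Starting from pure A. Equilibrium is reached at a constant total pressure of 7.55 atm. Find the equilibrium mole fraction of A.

y_A = 0.210

Take 1 mol A as basis and let X be its fractional conversion, so ξ = X.
At extent ξ: n_A = 1 − X; n_E = 3X.
Total moles n_T = 1 + 2X.
Mole fractions y_i = n_i/n_T; Kp = p_E^3 / (p_A) with p_i = y_i·P.
Setting this equal to 134 atm^2 and taking the physical root (0 < X < 1) gives X = 0.557.
Then n_A = 0.443, n_T = 2.11, so y_A = 0.210.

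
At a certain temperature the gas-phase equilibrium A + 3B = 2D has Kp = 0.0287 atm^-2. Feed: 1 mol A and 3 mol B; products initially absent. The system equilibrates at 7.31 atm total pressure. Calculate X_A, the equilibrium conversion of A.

X = 0.381

Let X = conversion of A (basis 1 mol A); extent of reaction ξ = X.
At extent ξ: n_A = 1 − X; n_B = 3 − 3X; n_D = 2X.
n_T = Σnᵢ = 4 − 2X.
y_i = n_i/n_T, p_i = y_i·P. Kp = p_D^2 / (p_A p_B^3).
Equating to 0.0287 atm^-2 and solving on 0 < X < 1: X = 0.381.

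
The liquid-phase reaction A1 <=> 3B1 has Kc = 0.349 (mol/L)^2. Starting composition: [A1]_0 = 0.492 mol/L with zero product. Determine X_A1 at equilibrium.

X = 0.330

Let X = conversion of A1; extent ξ = 0.492·X mol/L.
Concentrations: [A1] = 0.492 − 0.492X; [B1] = 1.48X.
Kc = [B1]^3 / ([A1]).
This equals 0.349 at X = 0.330 (the root in 0 < X < 1).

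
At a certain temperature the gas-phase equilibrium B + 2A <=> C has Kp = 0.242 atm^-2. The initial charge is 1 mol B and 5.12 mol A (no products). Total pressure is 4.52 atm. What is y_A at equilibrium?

Basis: 1 mol B initially; let X = conversion of B. Extent ξ = X.
Species balance: n_B = 1 − X; n_A = 5.12 − 2X; n_C = X.
Total moles n_T = 6.12 − 2X.
With p_i = (n_i/n_T)P, Kp = p_C / (p_B p_A^2).
Substituting and setting equal to 0.242 atm^-2 gives a polynomial in X; the root in (0,1) is X = 0.752.
Then n_A = 3.62, n_T = 4.62, so y_A = 0.783.

y_A = 0.783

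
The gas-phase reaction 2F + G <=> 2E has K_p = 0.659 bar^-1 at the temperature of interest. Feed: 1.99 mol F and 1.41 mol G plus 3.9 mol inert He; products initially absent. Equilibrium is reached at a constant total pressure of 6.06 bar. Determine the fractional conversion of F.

X = 0.430

Take 1.99 mol F as basis and let X be its fractional conversion, so ξ = 0.995X.
Mole table: n_F = 1.99 − 1.99X; n_G = 1.41 − 0.995X; n_E = 1.99X; n_I = 3.9 (inert).
Total moles n_T = 7.3 − 0.995X.
With p_i = (n_i/n_T)P, K_p = p_E^2 / (p_F^2 p_G).
Equating to 0.659 bar^-1 and solving on 0 < X < 1: X = 0.430.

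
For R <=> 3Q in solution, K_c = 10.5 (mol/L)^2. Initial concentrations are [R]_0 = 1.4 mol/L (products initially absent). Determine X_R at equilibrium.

X = 0.472

Let X = conversion of R; extent ξ = 1.4·X mol/L.
Concentrations: [R] = 1.4 − 1.4X; [Q] = 4.2X.
K_c = [Q]^3 / ([R]).
Setting equal to 10.5 and solving for X on (0,1) gives X = 0.472.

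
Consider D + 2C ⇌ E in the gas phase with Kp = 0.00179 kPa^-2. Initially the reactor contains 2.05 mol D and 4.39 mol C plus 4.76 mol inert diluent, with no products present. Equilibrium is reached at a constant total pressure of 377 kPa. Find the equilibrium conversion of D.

Take 2.05 mol D as basis and let X be its fractional conversion, so ξ = 2.05X.
At extent ξ: n_D = 2.05 − 2.05X; n_C = 4.39 − 4.1X; n_E = 2.05X; n_I = 4.76 (inert).
Total moles n_T = 11.2 − 4.1X.
y_i = n_i/n_T, p_i = y_i·P. Kp = p_E / (p_D p_C^2).
Substituting and setting equal to 0.00179 kPa^-2 gives a polynomial in X; the root in (0,1) is X = 0.817.

X = 0.817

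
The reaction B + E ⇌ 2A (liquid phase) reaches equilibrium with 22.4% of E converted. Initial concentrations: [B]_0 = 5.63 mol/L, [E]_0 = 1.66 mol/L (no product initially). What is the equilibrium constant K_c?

Let X = conversion of E.
Concentrations: [B] = 5.63 − 1.66X; [E] = 1.66 − 1.66X; [A] = 3.32X.
At X = 0.224: [B] = 5.26, [E] = 1.29, [A] = 0.744.
K_c = [A]^2 / ([B] [E]) = 0.0817.

K_c = 0.0817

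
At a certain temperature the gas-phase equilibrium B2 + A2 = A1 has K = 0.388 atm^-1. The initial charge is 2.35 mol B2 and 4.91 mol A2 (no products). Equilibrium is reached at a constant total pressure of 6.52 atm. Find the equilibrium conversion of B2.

X = 0.602

Let X = conversion of B2 (basis 2.35 mol B2); extent of reaction ξ = 2.35X.
At extent ξ: n_B2 = 2.35 − 2.35X; n_A2 = 4.91 − 2.35X; n_A1 = 2.35X.
Summing: n_T = 7.26 − 2.35X.
Mole fractions y_i = n_i/n_T; K = p_A1 / (p_B2 p_A2) with p_i = y_i·P.
Equating to 0.388 atm^-1 and solving on 0 < X < 1: X = 0.602.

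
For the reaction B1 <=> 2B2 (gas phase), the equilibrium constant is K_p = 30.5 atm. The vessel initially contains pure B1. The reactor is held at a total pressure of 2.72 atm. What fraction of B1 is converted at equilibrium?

X = 0.859

Let X = conversion of B1 (basis 1 mol B1); extent of reaction ξ = X.
Species balance: n_B1 = 1 − X; n_B2 = 2X.
Total moles n_T = 1 + X.
Mole fractions y_i = n_i/n_T; K_p = p_B2^2 / (p_B1) with p_i = y_i·P.
Substituting and setting equal to 30.5 atm gives a polynomial in X; the root in (0,1) is X = 0.859.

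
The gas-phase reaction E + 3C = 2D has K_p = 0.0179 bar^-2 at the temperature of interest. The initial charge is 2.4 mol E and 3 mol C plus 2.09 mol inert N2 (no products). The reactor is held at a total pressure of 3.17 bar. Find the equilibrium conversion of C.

X = 0.173

Take 3 mol C as basis and let X be its fractional conversion, so ξ = X.
At extent ξ: n_E = 2.4 − X; n_C = 3 − 3X; n_D = 2X; n_I = 2.09 (inert).
n_T = Σnᵢ = 7.49 − 2X.
y_i = n_i/n_T, p_i = y_i·P. K_p = p_D^2 / (p_E p_C^3).
Substituting and setting equal to 0.0179 bar^-2 gives a polynomial in X; the root in (0,1) is X = 0.173.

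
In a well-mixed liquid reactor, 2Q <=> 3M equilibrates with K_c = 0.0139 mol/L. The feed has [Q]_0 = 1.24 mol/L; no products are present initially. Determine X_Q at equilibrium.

X = 0.135

Let X = conversion of Q; extent ξ = 1.24X/2 mol/L.
Concentrations: [Q] = 1.24 − 1.24X; [M] = 1.86X.
K_c = [M]^3 / ([Q]^2).
Setting equal to 0.0139 and solving for X on (0,1) gives X = 0.135.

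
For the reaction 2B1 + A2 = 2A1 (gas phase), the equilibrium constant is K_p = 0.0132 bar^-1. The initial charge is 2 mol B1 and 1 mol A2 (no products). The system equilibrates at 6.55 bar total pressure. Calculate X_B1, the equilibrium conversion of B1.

X = 0.139

Basis: 2 mol B1 initially; let X = conversion of B1. Extent ξ = X.
Species balance: n_B1 = 2 − 2X; n_A2 = 1 − X; n_A1 = 2X.
Summing: n_T = 3 − X.
y_i = n_i/n_T, p_i = y_i·P. K_p = p_A1^2 / (p_B1^2 p_A2).
Setting this equal to 0.0132 bar^-1 and taking the physical root (0 < X < 1) gives X = 0.139.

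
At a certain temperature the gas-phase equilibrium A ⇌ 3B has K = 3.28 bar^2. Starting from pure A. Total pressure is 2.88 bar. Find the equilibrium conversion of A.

X = 0.297

Let X = conversion of A (basis 1 mol A); extent of reaction ξ = X.
At extent ξ: n_A = 1 − X; n_B = 3X.
Summing: n_T = 1 + 2X.
Mole fractions y_i = n_i/n_T; K = p_B^3 / (p_A) with p_i = y_i·P.
Substituting and setting equal to 3.28 bar^2 gives a polynomial in X; the root in (0,1) is X = 0.297.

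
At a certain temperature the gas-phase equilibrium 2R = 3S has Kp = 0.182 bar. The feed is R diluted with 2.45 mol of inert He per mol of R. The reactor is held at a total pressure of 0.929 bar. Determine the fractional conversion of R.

X = 0.417

Take 1 mol R as basis and let X be its fractional conversion, so ξ = 0.5X.
Mole table: n_R = 1 − X; n_S = 1.5X; n_I = 2.45 (inert).
n_T = Σnᵢ = 3.45 + 0.5X.
y_i = n_i/n_T, p_i = y_i·P. Kp = p_S^3 / (p_R^2).
Equating to 0.182 bar and solving on 0 < X < 1: X = 0.417.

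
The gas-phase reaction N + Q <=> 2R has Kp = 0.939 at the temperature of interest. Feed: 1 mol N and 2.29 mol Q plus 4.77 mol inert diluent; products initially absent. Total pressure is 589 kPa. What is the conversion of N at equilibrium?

Basis: 1 mol N initially; let X = conversion of N. Extent ξ = X.
Species balance: n_N = 1 − X; n_Q = 2.29 − X; n_R = 2X; n_I = 4.77 (inert).
Since Δν = 0, n_T = 8.06 throughout.
y_i = n_i/n_T, p_i = y_i·P. Kp = p_R^2 / (p_N p_Q).
This yields a degree-2 equation in X; solving on (0,1), X = 0.474.

X = 0.474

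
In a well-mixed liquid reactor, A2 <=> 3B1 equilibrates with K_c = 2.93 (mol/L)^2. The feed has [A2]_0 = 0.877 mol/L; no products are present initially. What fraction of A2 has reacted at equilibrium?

X = 0.431

Let X = conversion of A2; extent ξ = 0.877·X mol/L.
Concentrations: [A2] = 0.877 − 0.877X; [B1] = 2.63X.
K_c = [B1]^3 / ([A2]).
Solving K_c = 2.93 for X ∈ (0,1): X = 0.431.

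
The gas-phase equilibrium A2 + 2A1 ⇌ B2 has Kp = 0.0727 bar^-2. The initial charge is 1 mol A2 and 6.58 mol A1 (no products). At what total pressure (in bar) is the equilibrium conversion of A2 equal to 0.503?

P = 4.4 bar

Basis: 1 mol A2 initially; let X = conversion of A2. Extent ξ = X.
Moles: n_A2 = 1 − X; n_A1 = 6.58 − 2X; n_B2 = X.
n_T = Σnᵢ = 7.58 − 2X.
Kp = p_B2 / (p_A2 p_A1^2) with p_i = (n_i/n_T)·P.
At X = 0.503: the mole-fraction product g(X) = Π y_i^ν_i = 1.408. Since Kp = g(X)·P^{-2}, P = (g/Kp)^(1/2) = (1.408/0.0727)^(1/2) = 4.4 bar.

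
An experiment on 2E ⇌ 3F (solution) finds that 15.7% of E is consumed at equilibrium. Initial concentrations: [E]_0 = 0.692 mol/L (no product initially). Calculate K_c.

Let X = conversion of E.
Concentrations: [E] = 0.692 − 0.692X; [F] = 1.04X.
At X = 0.157: [E] = 0.583, [F] = 0.163.
K_c = [F]^3 / ([E]^2) = 0.0127 mol/L.

K_c = 0.0127 mol/L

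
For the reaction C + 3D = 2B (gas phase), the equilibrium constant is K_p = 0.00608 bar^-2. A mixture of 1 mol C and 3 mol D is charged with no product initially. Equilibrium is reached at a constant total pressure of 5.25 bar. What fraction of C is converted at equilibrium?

X = 0.192

Basis: 1 mol C initially; let X = conversion of C. Extent ξ = X.
Mole table: n_C = 1 − X; n_D = 3 − 3X; n_B = 2X.
n_T = Σnᵢ = 4 − 2X.
y_i = n_i/n_T, p_i = y_i·P. K_p = p_B^2 / (p_C p_D^3).
This yields a degree-4 equation in X; solving on (0,1), X = 0.192.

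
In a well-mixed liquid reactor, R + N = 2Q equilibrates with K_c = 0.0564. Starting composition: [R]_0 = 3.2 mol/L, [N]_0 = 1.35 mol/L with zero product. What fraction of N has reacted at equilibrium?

X = 0.162

Let X = conversion of N; extent ξ = 1.35·X mol/L.
Concentrations: [R] = 3.2 − 1.35X; [N] = 1.35 − 1.35X; [Q] = 2.7X.
K_c = [Q]^2 / ([R] [N]).
Equating to 0.0564: the physical root is X = 0.162.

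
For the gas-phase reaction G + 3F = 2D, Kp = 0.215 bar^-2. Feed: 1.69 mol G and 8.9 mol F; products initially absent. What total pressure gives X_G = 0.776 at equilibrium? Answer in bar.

P = 6.62 bar

Take 1.69 mol G as basis and let X be its fractional conversion, so ξ = 1.69X.
Moles: n_G = 1.69 − 1.69X; n_F = 8.9 − 5.07X; n_D = 3.38X.
Total moles n_T = 10.6 − 3.38X.
Kp = p_D^2 / (p_G p_F^3) with p_i = (n_i/n_T)·P.
At X = 0.776: the mole-fraction product g(X) = Π y_i^ν_i = 9.421. Since Kp = g(X)·P^{-2}, P = (g/Kp)^(1/2) = (9.421/0.215)^(1/2) = 6.62 bar.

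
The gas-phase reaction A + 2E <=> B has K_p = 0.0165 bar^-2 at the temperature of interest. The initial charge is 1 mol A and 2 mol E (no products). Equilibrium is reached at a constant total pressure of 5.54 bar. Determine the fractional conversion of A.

Let X = conversion of A (basis 1 mol A); extent of reaction ξ = X.
At extent ξ: n_A = 1 − X; n_E = 2 − 2X; n_B = X.
n_T = Σnᵢ = 3 − 2X.
y_i = n_i/n_T, p_i = y_i·P. K_p = p_B / (p_A p_E^2).
Substituting and setting equal to 0.0165 bar^-2 gives a polynomial in X; the root in (0,1) is X = 0.165.

X = 0.165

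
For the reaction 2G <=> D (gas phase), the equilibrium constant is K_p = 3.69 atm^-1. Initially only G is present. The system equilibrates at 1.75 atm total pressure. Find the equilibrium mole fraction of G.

Let X = conversion of G (basis 1 mol G); extent of reaction ξ = 0.5X.
At extent ξ: n_G = 1 − X; n_D = 0.5X.
n_T = Σnᵢ = 1 − 0.5X.
y_i = n_i/n_T, p_i = y_i·P. K_p = p_D / (p_G^2).
Equating to 3.69 atm^-1 and solving on 0 < X < 1: X = 0.807.
Then n_G = 0.193, n_T = 0.597, so y_G = 0.324.

y_G = 0.324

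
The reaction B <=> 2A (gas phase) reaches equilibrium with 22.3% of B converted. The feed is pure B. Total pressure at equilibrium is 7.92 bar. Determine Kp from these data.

Take 1 mol B as basis and let X be its fractional conversion, so ξ = X.
Species balance: n_B = 1 − X; n_A = 2X.
n_T = Σnᵢ = 1 + X.
At X = 0.223: n_B = 0.777, n_A = 0.446, n_T = 1.22.
p_i = (n_i/n_T)·P. Kp = p_A^2 / (p_B) = 1.66 bar.

Kp = 1.66 bar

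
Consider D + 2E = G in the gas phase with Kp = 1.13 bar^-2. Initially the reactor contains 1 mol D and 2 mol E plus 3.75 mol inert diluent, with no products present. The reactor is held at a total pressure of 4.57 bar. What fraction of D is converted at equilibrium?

X = 0.453

Take 1 mol D as basis and let X be its fractional conversion, so ξ = X.
Moles: n_D = 1 − X; n_E = 2 − 2X; n_G = X; n_I = 3.75 (inert).
Summing: n_T = 6.75 − 2X.
With p_i = (n_i/n_T)P, Kp = p_G / (p_D p_E^2).
Setting this equal to 1.13 bar^-2 and taking the physical root (0 < X < 1) gives X = 0.453.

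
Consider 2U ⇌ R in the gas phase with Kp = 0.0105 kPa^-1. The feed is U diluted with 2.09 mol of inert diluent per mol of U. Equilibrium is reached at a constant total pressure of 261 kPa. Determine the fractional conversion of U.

Let X = conversion of U (basis 1 mol U); extent of reaction ξ = 0.5X.
At extent ξ: n_U = 1 − X; n_R = 0.5X; n_I = 2.09 (inert).
Total moles n_T = 3.09 − 0.5X.
With p_i = (n_i/n_T)P, Kp = p_R / (p_U^2).
Equating to 0.0105 kPa^-1 and solving on 0 < X < 1: X = 0.494.

X = 0.494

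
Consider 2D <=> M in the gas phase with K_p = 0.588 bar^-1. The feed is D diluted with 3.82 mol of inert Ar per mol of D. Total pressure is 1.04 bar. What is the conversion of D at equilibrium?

Let X = conversion of D (basis 1 mol D); extent of reaction ξ = 0.5X.
At extent ξ: n_D = 1 − X; n_M = 0.5X; n_I = 3.82 (inert).
Summing: n_T = 4.82 − 0.5X.
With p_i = (n_i/n_T)P, K_p = p_M / (p_D^2).
Substituting and setting equal to 0.588 bar^-1 gives a polynomial in X; the root in (0,1) is X = 0.176.

X = 0.176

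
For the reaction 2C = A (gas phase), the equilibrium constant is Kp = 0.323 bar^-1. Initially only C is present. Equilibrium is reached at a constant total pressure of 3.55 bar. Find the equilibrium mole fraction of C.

Let X = conversion of C (basis 1 mol C); extent of reaction ξ = 0.5X.
At extent ξ: n_C = 1 − X; n_A = 0.5X.
n_T = Σnᵢ = 1 − 0.5X.
With p_i = (n_i/n_T)P, Kp = p_A / (p_C^2).
Setting this equal to 0.323 bar^-1 and taking the physical root (0 < X < 1) gives X = 0.577.
Then n_C = 0.423, n_T = 0.712, so y_C = 0.595.

y_C = 0.595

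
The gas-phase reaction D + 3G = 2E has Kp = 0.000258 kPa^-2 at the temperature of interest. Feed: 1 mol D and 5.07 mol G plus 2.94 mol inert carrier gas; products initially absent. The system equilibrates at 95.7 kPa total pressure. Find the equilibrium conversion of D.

Take 1 mol D as basis and let X be its fractional conversion, so ξ = X.
Mole table: n_D = 1 − X; n_G = 5.07 − 3X; n_E = 2X; n_I = 2.94 (inert).
n_T = Σnᵢ = 9.01 − 2X.
With p_i = (n_i/n_T)P, Kp = p_E^2 / (p_D p_G^3).
This yields a degree-4 equation in X; solving on (0,1), X = 0.478.

X = 0.478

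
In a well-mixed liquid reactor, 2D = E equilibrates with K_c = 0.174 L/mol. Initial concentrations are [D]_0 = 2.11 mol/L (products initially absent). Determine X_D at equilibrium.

X = 0.330

Let X = conversion of D; extent ξ = 2.11X/2 mol/L.
Concentrations: [D] = 2.11 − 2.11X; [E] = 1.05X.
K_c = [E] / ([D]^2).
Equating to 0.174 L/mol: the physical root is X = 0.330.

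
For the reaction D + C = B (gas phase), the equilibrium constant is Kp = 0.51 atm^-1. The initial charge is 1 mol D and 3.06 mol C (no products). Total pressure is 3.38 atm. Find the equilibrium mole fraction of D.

y_D = 0.128

Let X = conversion of D (basis 1 mol D); extent of reaction ξ = X.
Moles: n_D = 1 − X; n_C = 3.06 − X; n_B = X.
Summing: n_T = 4.06 − X.
Mole fractions y_i = n_i/n_T; Kp = p_B / (p_D p_C) with p_i = y_i·P.
Setting this equal to 0.51 atm^-1 and taking the physical root (0 < X < 1) gives X = 0.552.
Then n_D = 0.448, n_T = 3.51, so y_D = 0.128.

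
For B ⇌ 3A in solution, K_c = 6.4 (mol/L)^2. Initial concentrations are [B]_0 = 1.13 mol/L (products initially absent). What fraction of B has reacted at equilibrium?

Let X = conversion of B; extent ξ = 1.13·X mol/L.
Concentrations: [B] = 1.13 − 1.13X; [A] = 3.39X.
K_c = [A]^3 / ([B]).
Solving K_c = 6.4 for X ∈ (0,1): X = 0.464.

X = 0.464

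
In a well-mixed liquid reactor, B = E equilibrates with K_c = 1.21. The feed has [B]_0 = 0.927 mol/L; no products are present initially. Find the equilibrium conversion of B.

Let X = conversion of B; extent ξ = 0.927·X mol/L.
Concentrations: [B] = 0.927 − 0.927X; [E] = 0.927X.
K_c = [E] / ([B]).
Equating to 1.21: the physical root is X = 0.548.

X = 0.548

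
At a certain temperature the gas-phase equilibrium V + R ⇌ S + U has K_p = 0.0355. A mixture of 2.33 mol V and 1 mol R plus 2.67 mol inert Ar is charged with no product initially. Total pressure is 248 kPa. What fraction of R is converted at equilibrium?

X = 0.238

Basis: 1 mol R initially; let X = conversion of R. Extent ξ = X.
Mole table: n_V = 2.33 − X; n_R = 1 − X; n_S = X; n_U = X; n_I = 2.67 (inert).
Total moles n_T = 6 (Δν = 0, constant).
y_i = n_i/n_T, p_i = y_i·P. K_p = p_S p_U / (p_V p_R).
Setting this equal to 0.0355 and taking the physical root (0 < X < 1) gives X = 0.238.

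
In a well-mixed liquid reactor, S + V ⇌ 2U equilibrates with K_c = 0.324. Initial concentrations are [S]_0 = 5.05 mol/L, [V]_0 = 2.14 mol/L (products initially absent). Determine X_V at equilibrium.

Let X = conversion of V; extent ξ = 2.14·X mol/L.
Concentrations: [S] = 5.05 − 2.14X; [V] = 2.14 − 2.14X; [U] = 4.28X.
K_c = [U]^2 / ([S] [V]).
Equating to 0.324: the physical root is X = 0.331.

X = 0.331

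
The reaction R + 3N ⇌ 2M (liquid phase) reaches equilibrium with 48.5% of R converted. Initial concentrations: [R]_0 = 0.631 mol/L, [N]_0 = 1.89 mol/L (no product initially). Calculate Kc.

Let X = conversion of R.
Concentrations: [R] = 0.631 − 0.631X; [N] = 1.89 − 1.89X; [M] = 1.26X.
At X = 0.485: [R] = 0.325, [N] = 0.972, [M] = 0.612.
Kc = [M]^2 / ([R] [N]^3) = 1.26 (mol/L)^-2.

Kc = 1.26 (mol/L)^-2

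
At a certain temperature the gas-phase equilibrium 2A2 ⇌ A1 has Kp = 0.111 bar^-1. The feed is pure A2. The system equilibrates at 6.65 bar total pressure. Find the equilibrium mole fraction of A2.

Take 1 mol A2 as basis and let X be its fractional conversion, so ξ = 0.5X.
Species balance: n_A2 = 1 − X; n_A1 = 0.5X.
n_T = Σnᵢ = 1 − 0.5X.
Mole fractions y_i = n_i/n_T; Kp = p_A1 / (p_A2^2) with p_i = y_i·P.
Substituting and setting equal to 0.111 bar^-1 gives a polynomial in X; the root in (0,1) is X = 0.497.
Then n_A2 = 0.503, n_T = 0.751, so y_A2 = 0.669.

y_A2 = 0.669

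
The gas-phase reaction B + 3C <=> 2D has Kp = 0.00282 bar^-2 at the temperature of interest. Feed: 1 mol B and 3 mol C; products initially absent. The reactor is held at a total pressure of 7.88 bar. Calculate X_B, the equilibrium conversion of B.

X = 0.195

Take 1 mol B as basis and let X be its fractional conversion, so ξ = X.
Species balance: n_B = 1 − X; n_C = 3 − 3X; n_D = 2X.
n_T = Σnᵢ = 4 − 2X.
y_i = n_i/n_T, p_i = y_i·P. Kp = p_D^2 / (p_B p_C^3).
Substituting and setting equal to 0.00282 bar^-2 gives a polynomial in X; the root in (0,1) is X = 0.195.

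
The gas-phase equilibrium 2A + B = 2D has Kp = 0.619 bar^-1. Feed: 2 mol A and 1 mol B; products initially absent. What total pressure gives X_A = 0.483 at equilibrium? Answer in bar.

P = 6.86 bar

Take 2 mol A as basis and let X be its fractional conversion, so ξ = X.
Moles: n_A = 2 − 2X; n_B = 1 − X; n_D = 2X.
Summing: n_T = 3 − X.
Kp = p_D^2 / (p_A^2 p_B) with p_i = (n_i/n_T)·P.
At X = 0.483: the mole-fraction product g(X) = Π y_i^ν_i = 4.249. Since Kp = g(X)·P^{-1}, P = (g/Kp)^(1/1) = (4.249/0.619)^(1/1) = 6.86 bar.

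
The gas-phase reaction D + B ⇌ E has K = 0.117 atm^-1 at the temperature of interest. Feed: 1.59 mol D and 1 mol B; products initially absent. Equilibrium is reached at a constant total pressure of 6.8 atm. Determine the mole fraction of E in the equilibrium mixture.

y_E = 0.135

Basis: 1 mol B initially; let X = conversion of B. Extent ξ = X.
Species balance: n_D = 1.59 − X; n_B = 1 − X; n_E = X.
Summing: n_T = 2.59 − X.
Mole fractions y_i = n_i/n_T; K = p_E / (p_D p_B) with p_i = y_i·P.
Substituting and setting equal to 0.117 atm^-1 gives a polynomial in X; the root in (0,1) is X = 0.309.
Then n_E = 0.309, n_T = 2.28, so y_E = 0.135.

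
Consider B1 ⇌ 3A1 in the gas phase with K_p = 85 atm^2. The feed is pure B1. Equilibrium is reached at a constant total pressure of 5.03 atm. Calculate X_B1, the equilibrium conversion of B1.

Let X = conversion of B1 (basis 1 mol B1); extent of reaction ξ = X.
Mole table: n_B1 = 1 − X; n_A1 = 3X.
Summing: n_T = 1 + 2X.
With p_i = (n_i/n_T)P, K_p = p_A1^3 / (p_B1).
Equating to 85 atm^2 and solving on 0 < X < 1: X = 0.619.

X = 0.619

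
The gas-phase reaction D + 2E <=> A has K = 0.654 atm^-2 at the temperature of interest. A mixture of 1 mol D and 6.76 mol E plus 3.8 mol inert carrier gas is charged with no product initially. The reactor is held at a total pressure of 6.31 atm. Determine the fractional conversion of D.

X = 0.872

Let X = conversion of D (basis 1 mol D); extent of reaction ξ = X.
Mole table: n_D = 1 − X; n_E = 6.76 − 2X; n_A = X; n_I = 3.8 (inert).
Summing: n_T = 11.6 − 2X.
y_i = n_i/n_T, p_i = y_i·P. K = p_A / (p_D p_E^2).
Substituting and setting equal to 0.654 atm^-2 gives a polynomial in X; the root in (0,1) is X = 0.872.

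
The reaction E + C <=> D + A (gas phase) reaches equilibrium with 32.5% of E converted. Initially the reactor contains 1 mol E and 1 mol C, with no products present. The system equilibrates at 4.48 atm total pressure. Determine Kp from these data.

Kp = 0.232

Basis: 1 mol E initially; let X = conversion of E. Extent ξ = X.
Species balance: n_E = 1 − X; n_C = 1 − X; n_D = X; n_A = X.
n_T stays at 2 (no change in mole number).
At X = 0.325: n_E = 0.675, n_C = 0.675, n_D = 0.325, n_A = 0.325, n_T = 2.
p_i = (n_i/n_T)·P. Kp = p_D p_A / (p_E p_C) = 0.232.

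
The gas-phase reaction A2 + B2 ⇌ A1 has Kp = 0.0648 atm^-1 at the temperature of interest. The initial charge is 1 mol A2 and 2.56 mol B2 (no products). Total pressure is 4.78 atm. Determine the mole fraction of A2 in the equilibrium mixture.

Basis: 1 mol A2 initially; let X = conversion of A2. Extent ξ = X.
Moles: n_A2 = 1 − X; n_B2 = 2.56 − X; n_A1 = X.
Summing: n_T = 3.56 − X.
Mole fractions y_i = n_i/n_T; Kp = p_A1 / (p_A2 p_B2) with p_i = y_i·P.
This yields a degree-2 equation in X; solving on (0,1), X = 0.179.
Then n_A2 = 0.821, n_T = 3.38, so y_A2 = 0.243.

y_A2 = 0.243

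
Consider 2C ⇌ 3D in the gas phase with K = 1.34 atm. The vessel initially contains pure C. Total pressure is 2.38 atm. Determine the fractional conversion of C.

Basis: 1 mol C initially; let X = conversion of C. Extent ξ = 0.5X.
Species balance: n_C = 1 − X; n_D = 1.5X.
Total moles n_T = 1 + 0.5X.
y_i = n_i/n_T, p_i = y_i·P. K = p_D^3 / (p_C^2).
Substituting and setting equal to 1.34 atm gives a polynomial in X; the root in (0,1) is X = 0.411.

X = 0.411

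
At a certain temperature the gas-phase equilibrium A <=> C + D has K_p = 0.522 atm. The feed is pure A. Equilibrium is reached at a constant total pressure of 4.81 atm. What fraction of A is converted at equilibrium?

X = 0.313

Take 1 mol A as basis and let X be its fractional conversion, so ξ = X.
At extent ξ: n_A = 1 − X; n_C = X; n_D = X.
Total moles n_T = 1 + X.
Mole fractions y_i = n_i/n_T; K_p = p_C p_D / (p_A) with p_i = y_i·P.
Equating to 0.522 atm and solving on 0 < X < 1: X = 0.313.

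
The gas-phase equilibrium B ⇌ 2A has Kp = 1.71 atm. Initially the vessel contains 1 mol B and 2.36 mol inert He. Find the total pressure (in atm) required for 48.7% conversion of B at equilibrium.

P = 3.56 atm

Basis: 1 mol B initially; let X = conversion of B. Extent ξ = X.
Mole table: n_B = 1 − X; n_A = 2X; n_I = 2.36 (inert).
Total moles n_T = 3.36 + X.
Kp = p_A^2 / (p_B) with p_i = (n_i/n_T)·P.
At X = 0.487: the mole-fraction product g(X) = Π y_i^ν_i = 0.4807. Since Kp = g(X)·P^{1}, P = (Kp/g)^(1/1) = (1.71/0.4807)^(1/1) = 3.56 atm.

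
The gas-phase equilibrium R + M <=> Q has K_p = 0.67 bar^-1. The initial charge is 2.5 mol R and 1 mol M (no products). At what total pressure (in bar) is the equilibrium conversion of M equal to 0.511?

P = 2.34 bar

Basis: 1 mol M initially; let X = conversion of M. Extent ξ = X.
Mole table: n_R = 2.5 − X; n_M = 1 − X; n_Q = X.
Summing: n_T = 3.5 − X.
K_p = p_Q / (p_R p_M) with p_i = (n_i/n_T)·P.
At X = 0.511: the mole-fraction product g(X) = Π y_i^ν_i = 1.57. Since K_p = g(X)·P^{-1}, P = (g/K_p)^(1/1) = (1.57/0.67)^(1/1) = 2.34 bar.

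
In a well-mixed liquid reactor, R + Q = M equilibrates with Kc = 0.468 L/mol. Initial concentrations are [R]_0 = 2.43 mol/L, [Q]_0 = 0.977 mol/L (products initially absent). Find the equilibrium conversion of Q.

Let X = conversion of Q; extent ξ = 0.977·X mol/L.
Concentrations: [R] = 2.43 − 0.977X; [Q] = 0.977 − 0.977X; [M] = 0.977X.
Kc = [M] / ([R] [Q]).
Solving Kc = 0.468 for X ∈ (0,1): X = 0.479.

X = 0.479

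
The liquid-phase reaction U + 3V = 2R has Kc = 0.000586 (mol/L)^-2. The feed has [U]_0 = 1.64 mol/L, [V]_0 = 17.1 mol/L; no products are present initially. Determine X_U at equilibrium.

Let X = conversion of U; extent ξ = 1.64·X mol/L.
Concentrations: [U] = 1.64 − 1.64X; [V] = 17.1 − 4.92X; [R] = 3.28X.
Kc = [R]^2 / ([U] [V]^3).
This equals 0.000586 at X = 0.420 (the root in 0 < X < 1).

X = 0.420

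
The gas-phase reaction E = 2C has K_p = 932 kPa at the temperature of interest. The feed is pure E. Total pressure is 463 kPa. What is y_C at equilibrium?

Let X = conversion of E (basis 1 mol E); extent of reaction ξ = X.
Moles: n_E = 1 − X; n_C = 2X.
n_T = Σnᵢ = 1 + X.
With p_i = (n_i/n_T)P, K_p = p_C^2 / (p_E).
Equating to 932 kPa and solving on 0 < X < 1: X = 0.579.
Then n_C = 1.16, n_T = 1.58, so y_C = 0.733.

y_C = 0.733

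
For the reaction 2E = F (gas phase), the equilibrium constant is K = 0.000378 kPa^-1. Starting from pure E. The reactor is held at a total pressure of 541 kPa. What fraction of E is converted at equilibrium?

Take 1 mol E as basis and let X be its fractional conversion, so ξ = 0.5X.
Mole table: n_E = 1 − X; n_F = 0.5X.
Total moles n_T = 1 − 0.5X.
With p_i = (n_i/n_T)P, K = p_F / (p_E^2).
This yields a degree-2 equation in X; solving on (0,1), X = 0.258.

X = 0.258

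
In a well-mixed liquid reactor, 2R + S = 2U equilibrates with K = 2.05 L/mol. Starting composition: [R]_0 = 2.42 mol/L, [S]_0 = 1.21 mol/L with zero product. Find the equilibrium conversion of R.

X = 0.521

Let X = conversion of R; extent ξ = 2.42X/2 mol/L.
Concentrations: [R] = 2.42 − 2.42X; [S] = 1.21 − 1.21X; [U] = 2.42X.
K = [U]^2 / ([R]^2 [S]).
Setting equal to 2.05 and solving for X on (0,1) gives X = 0.521.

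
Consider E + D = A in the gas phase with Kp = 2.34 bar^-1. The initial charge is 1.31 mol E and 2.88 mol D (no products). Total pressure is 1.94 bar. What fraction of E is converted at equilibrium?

X = 0.730

Take 1.31 mol E as basis and let X be its fractional conversion, so ξ = 1.31X.
Species balance: n_E = 1.31 − 1.31X; n_D = 2.88 − 1.31X; n_A = 1.31X.
n_T = Σnᵢ = 4.19 − 1.31X.
With p_i = (n_i/n_T)P, Kp = p_A / (p_E p_D).
Setting this equal to 2.34 bar^-1 and taking the physical root (0 < X < 1) gives X = 0.730.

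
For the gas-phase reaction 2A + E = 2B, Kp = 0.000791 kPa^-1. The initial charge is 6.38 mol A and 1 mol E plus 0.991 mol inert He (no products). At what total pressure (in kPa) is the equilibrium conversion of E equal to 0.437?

P = 449 kPa

Let X = conversion of E (basis 1 mol E); extent of reaction ξ = X.
At extent ξ: n_A = 6.38 − 2X; n_E = 1 − X; n_B = 2X; n_I = 0.991 (inert).
n_T = Σnᵢ = 8.37 − X.
Kp = p_B^2 / (p_A^2 p_E) with p_i = (n_i/n_T)·P.
At X = 0.437: the mole-fraction product g(X) = Π y_i^ν_i = 0.3551. Since Kp = g(X)·P^{-1}, P = (g/Kp)^(1/1) = (0.3551/0.000791)^(1/1) = 449 kPa.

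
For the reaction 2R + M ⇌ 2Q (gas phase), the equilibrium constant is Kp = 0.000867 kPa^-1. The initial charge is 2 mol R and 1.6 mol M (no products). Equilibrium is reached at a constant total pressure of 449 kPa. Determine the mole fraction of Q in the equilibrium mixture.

Take 2 mol R as basis and let X be its fractional conversion, so ξ = X.
Mole table: n_R = 2 − 2X; n_M = 1.6 − X; n_Q = 2X.
Total moles n_T = 3.6 − X.
y_i = n_i/n_T, p_i = y_i·P. Kp = p_Q^2 / (p_R^2 p_M).
Substituting and setting equal to 0.000867 kPa^-1 gives a polynomial in X; the root in (0,1) is X = 0.282.
Then n_Q = 0.564, n_T = 3.32, so y_Q = 0.170.

y_Q = 0.170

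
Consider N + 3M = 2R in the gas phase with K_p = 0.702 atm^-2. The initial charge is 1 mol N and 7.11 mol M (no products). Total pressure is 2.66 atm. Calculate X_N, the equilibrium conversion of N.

X = 0.795

Let X = conversion of N (basis 1 mol N); extent of reaction ξ = X.
At extent ξ: n_N = 1 − X; n_M = 7.11 − 3X; n_R = 2X.
Summing: n_T = 8.11 − 2X.
Mole fractions y_i = n_i/n_T; K_p = p_R^2 / (p_N p_M^3) with p_i = y_i·P.
Substituting and setting equal to 0.702 atm^-2 gives a polynomial in X; the root in (0,1) is X = 0.795.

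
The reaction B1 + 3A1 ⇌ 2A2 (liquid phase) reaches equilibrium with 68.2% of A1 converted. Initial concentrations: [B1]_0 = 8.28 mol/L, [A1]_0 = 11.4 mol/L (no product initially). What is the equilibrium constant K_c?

K_c = 0.0991 (mol/L)^-2

Let X = conversion of A1.
Concentrations: [B1] = 8.28 − 3.8X; [A1] = 11.4 − 11.4X; [A2] = 7.6X.
At X = 0.682: [B1] = 5.69, [A1] = 3.63, [A2] = 5.18.
K_c = [A2]^2 / ([B1] [A1]^3) = 0.0991 (mol/L)^-2.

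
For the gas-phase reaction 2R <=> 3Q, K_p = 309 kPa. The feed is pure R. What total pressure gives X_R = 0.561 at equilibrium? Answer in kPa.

P = 128 kPa

Basis: 1 mol R initially; let X = conversion of R. Extent ξ = 0.5X.
Species balance: n_R = 1 − X; n_Q = 1.5X.
Summing: n_T = 1 + 0.5X.
K_p = p_Q^3 / (p_R^2) with p_i = (n_i/n_T)·P.
At X = 0.561: the mole-fraction product g(X) = Π y_i^ν_i = 2.415. Since K_p = g(X)·P^{1}, P = (K_p/g)^(1/1) = (309/2.415)^(1/1) = 128 kPa.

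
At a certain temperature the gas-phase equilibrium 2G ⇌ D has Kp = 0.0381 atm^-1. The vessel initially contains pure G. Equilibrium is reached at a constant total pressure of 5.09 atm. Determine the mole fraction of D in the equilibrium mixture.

y_D = 0.143

Basis: 1 mol G initially; let X = conversion of G. Extent ξ = 0.5X.
Mole table: n_G = 1 − X; n_D = 0.5X.
n_T = Σnᵢ = 1 − 0.5X.
Mole fractions y_i = n_i/n_T; Kp = p_D / (p_G^2) with p_i = y_i·P.
Setting this equal to 0.0381 atm^-1 and taking the physical root (0 < X < 1) gives X = 0.250.
Then n_D = 0.125, n_T = 0.875, so y_D = 0.143.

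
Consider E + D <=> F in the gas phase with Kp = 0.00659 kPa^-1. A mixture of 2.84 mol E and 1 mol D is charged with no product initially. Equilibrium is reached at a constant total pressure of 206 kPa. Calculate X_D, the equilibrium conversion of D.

Take 1 mol D as basis and let X be its fractional conversion, so ξ = X.
At extent ξ: n_E = 2.84 − X; n_D = 1 − X; n_F = X.
n_T = Σnᵢ = 3.84 − X.
With p_i = (n_i/n_T)P, Kp = p_F / (p_E p_D).
Equating to 0.00659 kPa^-1 and solving on 0 < X < 1: X = 0.488.

X = 0.488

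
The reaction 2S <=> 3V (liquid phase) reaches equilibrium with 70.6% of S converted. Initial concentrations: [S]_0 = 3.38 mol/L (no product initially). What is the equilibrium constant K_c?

Let X = conversion of S.
Concentrations: [S] = 3.38 − 3.38X; [V] = 5.07X.
At X = 0.706: [S] = 0.994, [V] = 3.58.
K_c = [V]^3 / ([S]^2) = 46.4 mol/L.

K_c = 46.4 mol/L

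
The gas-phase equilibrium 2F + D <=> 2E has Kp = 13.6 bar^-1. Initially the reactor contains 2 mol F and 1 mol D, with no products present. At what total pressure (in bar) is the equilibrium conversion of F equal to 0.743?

P = 5.4 bar

Take 2 mol F as basis and let X be its fractional conversion, so ξ = X.
Species balance: n_F = 2 − 2X; n_D = 1 − X; n_E = 2X.
n_T = Σnᵢ = 3 − X.
Kp = p_E^2 / (p_F^2 p_D) with p_i = (n_i/n_T)·P.
At X = 0.743: the mole-fraction product g(X) = Π y_i^ν_i = 73.4. Since Kp = g(X)·P^{-1}, P = (g/Kp)^(1/1) = (73.4/13.6)^(1/1) = 5.4 bar.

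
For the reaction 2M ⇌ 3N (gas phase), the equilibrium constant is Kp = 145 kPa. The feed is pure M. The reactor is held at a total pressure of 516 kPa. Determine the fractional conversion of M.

Take 1 mol M as basis and let X be its fractional conversion, so ξ = 0.5X.
Mole table: n_M = 1 − X; n_N = 1.5X.
n_T = Σnᵢ = 1 + 0.5X.
y_i = n_i/n_T, p_i = y_i·P. Kp = p_N^3 / (p_M^2).
This yields a degree-3 equation in X; solving on (0,1), X = 0.347.

X = 0.347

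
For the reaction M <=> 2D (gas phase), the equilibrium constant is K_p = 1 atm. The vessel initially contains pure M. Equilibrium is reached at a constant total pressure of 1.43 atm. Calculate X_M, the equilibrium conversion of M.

X = 0.386

Take 1 mol M as basis and let X be its fractional conversion, so ξ = X.
Moles: n_M = 1 − X; n_D = 2X.
n_T = Σnᵢ = 1 + X.
Mole fractions y_i = n_i/n_T; K_p = p_D^2 / (p_M) with p_i = y_i·P.
Equating to 1 atm and solving on 0 < X < 1: X = 0.386.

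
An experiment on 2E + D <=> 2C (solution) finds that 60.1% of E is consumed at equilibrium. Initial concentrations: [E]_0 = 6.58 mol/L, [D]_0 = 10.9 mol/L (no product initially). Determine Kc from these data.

Let X = conversion of E.
Concentrations: [E] = 6.58 − 6.58X; [D] = 10.9 − 3.29X; [C] = 6.58X.
At X = 0.601: [E] = 2.63, [D] = 8.92, [C] = 3.95.
Kc = [C]^2 / ([E]^2 [D]) = 0.254 L/mol.

Kc = 0.254 L/mol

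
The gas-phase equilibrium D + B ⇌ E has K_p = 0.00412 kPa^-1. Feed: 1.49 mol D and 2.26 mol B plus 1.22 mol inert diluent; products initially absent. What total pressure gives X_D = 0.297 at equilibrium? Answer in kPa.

Take 1.49 mol D as basis and let X be its fractional conversion, so ξ = 1.49X.
At extent ξ: n_D = 1.49 − 1.49X; n_B = 2.26 − 1.49X; n_E = 1.49X; n_I = 1.22 (inert).
Total moles n_T = 4.97 − 1.49X.
K_p = p_E / (p_D p_B) with p_i = (n_i/n_T)·P.
At X = 0.297: the mole-fraction product g(X) = Π y_i^ν_i = 1.052. Since K_p = g(X)·P^{-1}, P = (g/K_p)^(1/1) = (1.052/0.00412)^(1/1) = 255 kPa.

P = 255 kPa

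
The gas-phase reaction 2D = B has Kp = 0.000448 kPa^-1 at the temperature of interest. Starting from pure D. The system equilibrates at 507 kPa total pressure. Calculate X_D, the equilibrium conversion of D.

Take 1 mol D as basis and let X be its fractional conversion, so ξ = 0.5X.
Mole table: n_D = 1 − X; n_B = 0.5X.
Total moles n_T = 1 − 0.5X.
Mole fractions y_i = n_i/n_T; Kp = p_B / (p_D^2) with p_i = y_i·P.
Substituting and setting equal to 0.000448 kPa^-1 gives a polynomial in X; the root in (0,1) is X = 0.276.

X = 0.276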